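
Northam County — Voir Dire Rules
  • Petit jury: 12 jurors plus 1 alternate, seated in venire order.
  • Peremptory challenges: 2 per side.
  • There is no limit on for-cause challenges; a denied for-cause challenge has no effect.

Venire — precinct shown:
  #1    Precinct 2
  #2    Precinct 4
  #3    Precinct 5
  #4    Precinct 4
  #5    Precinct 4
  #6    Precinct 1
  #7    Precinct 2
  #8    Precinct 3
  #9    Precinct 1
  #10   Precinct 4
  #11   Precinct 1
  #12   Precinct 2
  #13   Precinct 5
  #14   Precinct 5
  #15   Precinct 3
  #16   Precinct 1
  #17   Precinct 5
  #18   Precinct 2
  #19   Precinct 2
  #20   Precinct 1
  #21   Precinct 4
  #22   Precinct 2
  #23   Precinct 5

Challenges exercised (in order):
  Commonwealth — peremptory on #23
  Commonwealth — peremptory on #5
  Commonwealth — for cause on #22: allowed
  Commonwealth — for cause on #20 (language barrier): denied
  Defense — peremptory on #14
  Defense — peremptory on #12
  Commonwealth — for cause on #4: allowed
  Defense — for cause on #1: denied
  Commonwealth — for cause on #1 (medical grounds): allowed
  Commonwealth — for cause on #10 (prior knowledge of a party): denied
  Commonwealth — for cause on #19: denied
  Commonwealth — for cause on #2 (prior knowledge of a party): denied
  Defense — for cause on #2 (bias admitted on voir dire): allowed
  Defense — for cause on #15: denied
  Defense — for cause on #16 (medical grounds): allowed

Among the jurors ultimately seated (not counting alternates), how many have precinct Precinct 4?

Removed: #1, #2, #4, #5, #12, #14, #16, #22, #23.
Seated jurors 1–12: #3, #6, #7, #8, #9, #10, #11, #13, #15, #17, #18, #19 (alternates #20 not counted).
Of those, in Precinct 4: #10 → 1.

1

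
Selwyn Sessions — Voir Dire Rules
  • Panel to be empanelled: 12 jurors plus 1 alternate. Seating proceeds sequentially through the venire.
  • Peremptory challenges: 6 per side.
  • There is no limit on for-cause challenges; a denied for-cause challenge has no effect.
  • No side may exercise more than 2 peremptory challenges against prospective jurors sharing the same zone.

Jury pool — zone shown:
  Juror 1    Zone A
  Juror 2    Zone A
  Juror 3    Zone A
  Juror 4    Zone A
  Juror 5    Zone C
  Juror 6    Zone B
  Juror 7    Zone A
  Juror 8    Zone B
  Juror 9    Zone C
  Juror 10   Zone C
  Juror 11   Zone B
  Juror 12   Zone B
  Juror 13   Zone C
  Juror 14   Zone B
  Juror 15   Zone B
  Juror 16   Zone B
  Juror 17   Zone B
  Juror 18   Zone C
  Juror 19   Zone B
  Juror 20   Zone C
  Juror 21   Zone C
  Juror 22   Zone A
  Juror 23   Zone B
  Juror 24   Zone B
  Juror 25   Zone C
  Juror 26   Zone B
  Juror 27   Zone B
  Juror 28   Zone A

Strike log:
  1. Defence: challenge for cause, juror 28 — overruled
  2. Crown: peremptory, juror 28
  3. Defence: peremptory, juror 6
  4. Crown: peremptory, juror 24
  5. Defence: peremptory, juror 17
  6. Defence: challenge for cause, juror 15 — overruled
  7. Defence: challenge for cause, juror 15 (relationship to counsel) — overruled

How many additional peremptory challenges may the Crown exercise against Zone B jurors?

1

Crown peremptories so far: #28, #24 — 2 of 6 used, 4 left overall.
Against Zone B: #24 — 1 used; per-zone cap 2 leaves 1.
Binding limit: min(4, 1) = 1.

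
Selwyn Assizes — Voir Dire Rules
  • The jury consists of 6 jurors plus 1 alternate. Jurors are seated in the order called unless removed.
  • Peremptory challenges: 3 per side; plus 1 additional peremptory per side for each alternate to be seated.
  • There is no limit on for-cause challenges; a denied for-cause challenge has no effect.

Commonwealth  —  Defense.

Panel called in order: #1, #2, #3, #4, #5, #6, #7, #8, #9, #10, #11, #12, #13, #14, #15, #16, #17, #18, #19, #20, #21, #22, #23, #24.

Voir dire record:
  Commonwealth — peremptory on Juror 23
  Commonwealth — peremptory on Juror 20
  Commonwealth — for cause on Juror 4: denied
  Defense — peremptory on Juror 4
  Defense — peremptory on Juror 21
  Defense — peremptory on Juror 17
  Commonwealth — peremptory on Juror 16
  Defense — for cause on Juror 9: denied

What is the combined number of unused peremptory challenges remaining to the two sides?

2

Commonwealth allotment: 3 base + 1 × 1 alternate = 4. Defense allotment: 3 base + 1 × 1 alternate = 4.
Commonwealth peremptories used: #23, #20, #16 — 3 (the for-cause on #4 doesn't count).
Defense peremptories used: #4, #21, #17 — 3 (the for-cause on #9 doesn't count).
Remaining: (4 − 3) + (4 − 3) = 2.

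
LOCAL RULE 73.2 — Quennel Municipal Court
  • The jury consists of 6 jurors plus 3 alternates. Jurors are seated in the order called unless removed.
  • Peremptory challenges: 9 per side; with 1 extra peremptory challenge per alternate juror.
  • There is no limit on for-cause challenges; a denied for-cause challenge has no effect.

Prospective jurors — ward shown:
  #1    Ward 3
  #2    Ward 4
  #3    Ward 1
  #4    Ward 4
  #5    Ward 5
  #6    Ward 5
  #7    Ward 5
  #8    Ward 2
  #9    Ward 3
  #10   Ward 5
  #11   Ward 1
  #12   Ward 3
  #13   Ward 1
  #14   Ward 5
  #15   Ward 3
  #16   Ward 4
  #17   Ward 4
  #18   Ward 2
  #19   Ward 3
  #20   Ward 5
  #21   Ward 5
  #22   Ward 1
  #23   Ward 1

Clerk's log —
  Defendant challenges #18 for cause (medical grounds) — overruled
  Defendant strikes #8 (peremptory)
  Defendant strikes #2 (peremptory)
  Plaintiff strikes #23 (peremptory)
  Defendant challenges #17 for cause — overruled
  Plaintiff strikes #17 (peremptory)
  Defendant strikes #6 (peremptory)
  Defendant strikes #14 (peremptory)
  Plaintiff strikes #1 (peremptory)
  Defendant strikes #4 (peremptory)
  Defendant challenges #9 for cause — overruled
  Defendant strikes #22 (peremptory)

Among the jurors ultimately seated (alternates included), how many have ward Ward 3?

Removed: #1, #2, #4, #6, #8, #14, #17, #22, #23.
Seated (9 incl. alternates): #3, #5, #7, #9, #10, #11, #12, #13, #15.
Of those, in Ward 3: #9, #12, #15 → 3.

3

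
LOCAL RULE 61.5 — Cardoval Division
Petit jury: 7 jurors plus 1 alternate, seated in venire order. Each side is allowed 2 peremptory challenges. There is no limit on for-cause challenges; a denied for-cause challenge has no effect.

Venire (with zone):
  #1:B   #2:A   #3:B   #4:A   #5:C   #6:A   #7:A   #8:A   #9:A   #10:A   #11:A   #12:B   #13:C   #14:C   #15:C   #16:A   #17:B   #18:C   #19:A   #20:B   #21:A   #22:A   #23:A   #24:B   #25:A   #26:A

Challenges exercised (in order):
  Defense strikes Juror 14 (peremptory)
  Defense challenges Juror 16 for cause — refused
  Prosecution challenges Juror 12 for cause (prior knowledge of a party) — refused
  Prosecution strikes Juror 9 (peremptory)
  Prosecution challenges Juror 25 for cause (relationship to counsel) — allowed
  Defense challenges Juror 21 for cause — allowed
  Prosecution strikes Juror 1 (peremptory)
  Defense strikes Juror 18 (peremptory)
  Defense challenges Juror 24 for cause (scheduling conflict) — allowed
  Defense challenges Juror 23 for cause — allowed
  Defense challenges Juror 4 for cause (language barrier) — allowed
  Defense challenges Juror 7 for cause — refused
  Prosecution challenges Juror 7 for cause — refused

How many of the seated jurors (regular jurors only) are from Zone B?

Removed: #1, #4, #9, #14, #18, #21, #23, #24, #25.
Seated jurors 1–7: #2, #3, #5, #6, #7, #8, #10 (alternates #11 not counted).
Of those, in Zone B: #3 → 1.

1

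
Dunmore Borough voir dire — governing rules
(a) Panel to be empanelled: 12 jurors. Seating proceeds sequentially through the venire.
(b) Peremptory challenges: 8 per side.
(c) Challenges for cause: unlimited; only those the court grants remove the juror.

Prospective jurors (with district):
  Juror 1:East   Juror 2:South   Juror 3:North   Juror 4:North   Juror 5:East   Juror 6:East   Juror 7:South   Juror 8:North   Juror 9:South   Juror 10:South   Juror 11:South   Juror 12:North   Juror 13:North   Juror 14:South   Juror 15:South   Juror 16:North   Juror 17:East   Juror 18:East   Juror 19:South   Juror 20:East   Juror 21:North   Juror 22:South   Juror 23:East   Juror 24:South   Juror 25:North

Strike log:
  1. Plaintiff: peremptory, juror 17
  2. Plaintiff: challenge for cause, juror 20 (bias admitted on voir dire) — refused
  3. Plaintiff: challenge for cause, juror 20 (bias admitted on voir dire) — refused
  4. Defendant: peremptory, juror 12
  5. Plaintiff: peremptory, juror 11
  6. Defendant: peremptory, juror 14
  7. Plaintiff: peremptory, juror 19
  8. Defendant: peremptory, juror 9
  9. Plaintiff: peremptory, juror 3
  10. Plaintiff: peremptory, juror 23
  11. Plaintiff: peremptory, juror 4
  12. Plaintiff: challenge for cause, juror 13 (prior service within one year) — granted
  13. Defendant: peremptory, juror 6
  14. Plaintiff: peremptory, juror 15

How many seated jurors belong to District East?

Removed: #3, #4, #6, #9, #11, #12, #13, #14, #15, #17, #19, #23.
Seated jurors 1–12: #1, #2, #5, #7, #8, #10, #16, #18, #20, #21, #22, #24.
Of those, in District East: #1, #5, #18, #20 → 4.

4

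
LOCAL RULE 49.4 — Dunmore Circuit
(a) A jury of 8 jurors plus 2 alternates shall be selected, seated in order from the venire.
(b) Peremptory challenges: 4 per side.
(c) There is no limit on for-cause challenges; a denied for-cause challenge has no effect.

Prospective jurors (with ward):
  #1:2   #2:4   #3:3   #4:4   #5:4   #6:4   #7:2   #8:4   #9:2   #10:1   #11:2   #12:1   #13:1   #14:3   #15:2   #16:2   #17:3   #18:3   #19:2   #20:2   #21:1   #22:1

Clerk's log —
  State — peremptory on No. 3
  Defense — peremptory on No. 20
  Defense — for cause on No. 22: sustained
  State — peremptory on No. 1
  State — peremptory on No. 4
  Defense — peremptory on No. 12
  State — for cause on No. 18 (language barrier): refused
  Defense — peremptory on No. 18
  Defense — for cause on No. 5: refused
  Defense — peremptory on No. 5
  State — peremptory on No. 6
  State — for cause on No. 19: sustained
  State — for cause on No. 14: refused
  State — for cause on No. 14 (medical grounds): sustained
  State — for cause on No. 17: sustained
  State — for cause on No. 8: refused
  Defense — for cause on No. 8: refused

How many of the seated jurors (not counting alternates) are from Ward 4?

2

Removed: #1, #3, #4, #5, #6, #12, #14, #17, #18, #19, #20, #22.
Seated jurors 1–8: #2, #7, #8, #9, #10, #11, #13, #15 (alternates #16, #21 not counted).
Of those, in Ward 4: #2, #8 → 2.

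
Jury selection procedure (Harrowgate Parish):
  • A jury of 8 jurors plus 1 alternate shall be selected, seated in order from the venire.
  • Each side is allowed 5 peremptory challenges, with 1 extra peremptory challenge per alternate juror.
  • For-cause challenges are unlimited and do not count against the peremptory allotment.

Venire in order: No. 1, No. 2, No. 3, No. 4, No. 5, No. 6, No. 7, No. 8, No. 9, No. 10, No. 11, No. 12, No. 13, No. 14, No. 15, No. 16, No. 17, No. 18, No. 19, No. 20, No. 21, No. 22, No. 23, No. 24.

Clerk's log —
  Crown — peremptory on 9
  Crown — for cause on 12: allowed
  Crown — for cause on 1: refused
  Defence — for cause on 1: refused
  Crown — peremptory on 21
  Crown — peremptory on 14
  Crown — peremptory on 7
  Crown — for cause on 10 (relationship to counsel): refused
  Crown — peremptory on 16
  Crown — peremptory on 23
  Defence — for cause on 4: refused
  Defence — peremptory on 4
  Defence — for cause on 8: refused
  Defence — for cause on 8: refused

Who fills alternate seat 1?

13

Removed: #4, #7, #9, #12, #14, #16, #21, #23. (#1, #8, #10 stay — for-cause denied.)
Seating in order: seats 1–8 → #1, #2, #3, #5, #6, #8, #10, #11; alternates → #13.
So alternate 1 is #13.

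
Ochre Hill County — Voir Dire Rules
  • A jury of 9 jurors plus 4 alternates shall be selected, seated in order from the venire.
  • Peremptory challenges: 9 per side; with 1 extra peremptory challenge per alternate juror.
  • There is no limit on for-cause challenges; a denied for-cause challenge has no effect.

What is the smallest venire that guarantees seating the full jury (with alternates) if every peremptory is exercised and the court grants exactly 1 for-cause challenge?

40

Seats to fill: 9 + 4 alternates = 13.
Peremptories: 9 + 1×4 = 13 per side × 2 sides = 26.
For-cause removals: 1.
Minimum venire: 13 + 26 + 1 = 40.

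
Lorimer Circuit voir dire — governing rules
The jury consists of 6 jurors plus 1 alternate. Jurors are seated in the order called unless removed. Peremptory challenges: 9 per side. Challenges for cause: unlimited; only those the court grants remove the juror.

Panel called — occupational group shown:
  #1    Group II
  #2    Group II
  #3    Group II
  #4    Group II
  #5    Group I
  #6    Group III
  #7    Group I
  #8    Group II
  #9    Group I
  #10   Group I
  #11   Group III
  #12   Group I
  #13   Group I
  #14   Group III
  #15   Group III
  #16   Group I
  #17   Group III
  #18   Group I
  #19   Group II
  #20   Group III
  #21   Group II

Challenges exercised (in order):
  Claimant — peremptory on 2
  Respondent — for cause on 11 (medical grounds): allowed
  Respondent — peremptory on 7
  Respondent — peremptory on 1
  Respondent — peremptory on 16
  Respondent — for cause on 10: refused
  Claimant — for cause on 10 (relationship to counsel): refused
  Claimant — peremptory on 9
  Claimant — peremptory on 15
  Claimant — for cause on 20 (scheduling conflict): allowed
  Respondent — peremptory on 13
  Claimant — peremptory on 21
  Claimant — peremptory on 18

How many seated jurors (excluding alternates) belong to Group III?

1

Removed: #1, #2, #7, #9, #11, #13, #15, #16, #18, #20, #21.
Seated jurors 1–6: #3, #4, #5, #6, #8, #10 (alternates #12 not counted).
Of those, in Group III: #6 → 1.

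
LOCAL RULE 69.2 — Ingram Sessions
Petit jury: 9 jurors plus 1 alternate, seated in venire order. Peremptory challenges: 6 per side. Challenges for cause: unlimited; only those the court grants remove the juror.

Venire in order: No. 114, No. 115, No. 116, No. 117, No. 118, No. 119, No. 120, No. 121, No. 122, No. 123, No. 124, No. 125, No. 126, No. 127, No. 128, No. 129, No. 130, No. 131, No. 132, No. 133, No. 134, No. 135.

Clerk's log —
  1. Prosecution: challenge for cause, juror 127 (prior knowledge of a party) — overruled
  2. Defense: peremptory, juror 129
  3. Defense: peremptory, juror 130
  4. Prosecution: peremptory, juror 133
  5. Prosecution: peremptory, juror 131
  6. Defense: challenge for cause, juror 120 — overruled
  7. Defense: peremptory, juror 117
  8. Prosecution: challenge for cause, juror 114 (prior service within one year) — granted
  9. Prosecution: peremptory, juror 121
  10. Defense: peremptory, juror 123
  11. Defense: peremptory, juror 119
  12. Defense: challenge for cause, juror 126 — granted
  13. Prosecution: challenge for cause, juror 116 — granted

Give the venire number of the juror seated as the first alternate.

Removed: #114, #116, #117, #119, #121, #123, #126, #129, #130, #131, #133. (#120, #127 stay — for-cause denied.)
Seating in order: seats 1–9 → #115, #118, #120, #122, #124, #125, #127, #128, #132; alternates → #134.
So alternate 1 is #134.

134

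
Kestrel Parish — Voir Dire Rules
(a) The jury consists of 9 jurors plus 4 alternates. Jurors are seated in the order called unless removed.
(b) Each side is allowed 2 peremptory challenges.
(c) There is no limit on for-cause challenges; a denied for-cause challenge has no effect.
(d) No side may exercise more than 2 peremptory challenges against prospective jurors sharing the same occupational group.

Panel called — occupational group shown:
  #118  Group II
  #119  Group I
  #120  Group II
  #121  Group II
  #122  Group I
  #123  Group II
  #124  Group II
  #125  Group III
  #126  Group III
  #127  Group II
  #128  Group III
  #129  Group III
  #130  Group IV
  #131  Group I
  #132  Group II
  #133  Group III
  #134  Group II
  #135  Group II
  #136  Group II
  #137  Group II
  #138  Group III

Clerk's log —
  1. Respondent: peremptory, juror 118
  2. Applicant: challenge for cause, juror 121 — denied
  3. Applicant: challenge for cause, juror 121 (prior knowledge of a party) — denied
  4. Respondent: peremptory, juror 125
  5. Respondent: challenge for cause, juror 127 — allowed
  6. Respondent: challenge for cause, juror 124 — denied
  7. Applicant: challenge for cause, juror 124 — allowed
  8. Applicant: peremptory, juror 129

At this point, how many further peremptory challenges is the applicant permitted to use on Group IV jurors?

1

Applicant peremptories so far: #129 — 1 of 2 used, 1 left overall.
Against Group IV: none yet — per-group cap 2 leaves 2.
Binding limit: min(1, 2) = 1.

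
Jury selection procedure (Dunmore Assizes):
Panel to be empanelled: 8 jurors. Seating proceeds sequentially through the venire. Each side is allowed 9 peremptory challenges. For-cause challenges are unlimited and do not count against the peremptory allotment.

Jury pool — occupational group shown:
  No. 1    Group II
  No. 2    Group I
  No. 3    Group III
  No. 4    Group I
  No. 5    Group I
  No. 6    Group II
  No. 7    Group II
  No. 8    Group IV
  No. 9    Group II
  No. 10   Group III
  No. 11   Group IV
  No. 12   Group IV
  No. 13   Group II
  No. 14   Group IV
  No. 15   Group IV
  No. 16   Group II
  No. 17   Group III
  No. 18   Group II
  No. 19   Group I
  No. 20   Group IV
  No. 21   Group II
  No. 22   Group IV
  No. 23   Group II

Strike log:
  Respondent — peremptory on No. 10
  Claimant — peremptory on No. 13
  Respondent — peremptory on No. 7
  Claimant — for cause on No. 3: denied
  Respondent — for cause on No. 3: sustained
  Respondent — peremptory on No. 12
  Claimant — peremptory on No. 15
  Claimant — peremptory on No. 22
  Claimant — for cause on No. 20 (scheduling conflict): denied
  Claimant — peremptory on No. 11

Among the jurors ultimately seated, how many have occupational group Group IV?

Removed: #3, #7, #10, #11, #12, #13, #15, #22.
Seated jurors 1–8: #1, #2, #4, #5, #6, #8, #9, #14.
Of those, in Group IV: #8, #14 → 2.

2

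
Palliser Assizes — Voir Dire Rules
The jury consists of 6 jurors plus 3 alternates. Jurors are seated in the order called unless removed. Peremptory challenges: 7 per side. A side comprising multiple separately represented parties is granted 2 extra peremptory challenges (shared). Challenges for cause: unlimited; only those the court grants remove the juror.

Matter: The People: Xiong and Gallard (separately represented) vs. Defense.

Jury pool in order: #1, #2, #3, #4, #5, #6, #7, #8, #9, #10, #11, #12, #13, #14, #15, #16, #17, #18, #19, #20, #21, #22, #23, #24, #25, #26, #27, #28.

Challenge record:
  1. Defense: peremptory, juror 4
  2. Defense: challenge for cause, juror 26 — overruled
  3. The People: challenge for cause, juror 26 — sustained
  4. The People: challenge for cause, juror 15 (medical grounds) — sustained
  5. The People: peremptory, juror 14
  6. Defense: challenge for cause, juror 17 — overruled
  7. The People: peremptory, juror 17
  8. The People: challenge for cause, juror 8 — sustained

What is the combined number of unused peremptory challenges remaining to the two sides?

The People allotment: 7 base + 2 multi-party = 9. Defense allotment: 7.
The People peremptories used: #14, #17 — 2 (for-cause on #26, #15, #8 don't count).
Defense peremptories used: #4 — 1 (for-cause on #26, #17 don't count).
Remaining: (9 − 2) + (7 − 1) = 13.

13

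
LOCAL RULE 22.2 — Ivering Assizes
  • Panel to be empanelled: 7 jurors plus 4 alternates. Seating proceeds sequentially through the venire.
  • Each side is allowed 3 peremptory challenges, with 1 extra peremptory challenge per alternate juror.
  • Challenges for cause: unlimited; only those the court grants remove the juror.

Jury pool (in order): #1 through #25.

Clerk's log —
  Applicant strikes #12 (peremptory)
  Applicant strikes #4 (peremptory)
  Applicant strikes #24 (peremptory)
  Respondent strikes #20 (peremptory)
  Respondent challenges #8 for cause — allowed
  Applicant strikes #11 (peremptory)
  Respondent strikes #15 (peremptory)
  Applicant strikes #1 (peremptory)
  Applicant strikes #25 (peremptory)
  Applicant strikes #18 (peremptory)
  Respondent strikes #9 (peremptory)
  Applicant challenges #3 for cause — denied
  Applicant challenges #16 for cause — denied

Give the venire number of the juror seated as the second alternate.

Removed: #1, #4, #8, #9, #11, #12, #15, #18, #20, #24, #25. (#3, #16 stay — for-cause denied.)
Filling seats in venire order through position 9: #2, #3, #5, #6, #7, #10, #13, #14, #16.
So alternate 2 is #16.

16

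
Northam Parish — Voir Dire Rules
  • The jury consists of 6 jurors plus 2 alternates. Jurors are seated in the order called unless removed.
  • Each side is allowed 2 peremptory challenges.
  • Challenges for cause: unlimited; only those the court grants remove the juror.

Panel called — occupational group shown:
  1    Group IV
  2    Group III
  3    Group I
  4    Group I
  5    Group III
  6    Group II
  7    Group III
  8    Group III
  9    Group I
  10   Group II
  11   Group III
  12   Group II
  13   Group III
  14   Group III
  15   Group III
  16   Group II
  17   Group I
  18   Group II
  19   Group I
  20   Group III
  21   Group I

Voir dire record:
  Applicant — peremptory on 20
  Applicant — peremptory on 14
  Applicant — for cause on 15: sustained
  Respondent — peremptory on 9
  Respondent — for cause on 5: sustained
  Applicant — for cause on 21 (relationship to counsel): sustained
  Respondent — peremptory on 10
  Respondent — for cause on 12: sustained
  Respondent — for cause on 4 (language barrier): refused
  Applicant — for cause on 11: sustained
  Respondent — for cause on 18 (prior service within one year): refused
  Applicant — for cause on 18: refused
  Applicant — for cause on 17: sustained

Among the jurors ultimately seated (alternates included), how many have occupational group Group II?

1

Removed: #5, #9, #10, #11, #12, #14, #15, #17, #20, #21.
Seated (8 incl. alternates): #1, #2, #3, #4, #6, #7, #8, #13.
Of those, in Group II: #6 → 1.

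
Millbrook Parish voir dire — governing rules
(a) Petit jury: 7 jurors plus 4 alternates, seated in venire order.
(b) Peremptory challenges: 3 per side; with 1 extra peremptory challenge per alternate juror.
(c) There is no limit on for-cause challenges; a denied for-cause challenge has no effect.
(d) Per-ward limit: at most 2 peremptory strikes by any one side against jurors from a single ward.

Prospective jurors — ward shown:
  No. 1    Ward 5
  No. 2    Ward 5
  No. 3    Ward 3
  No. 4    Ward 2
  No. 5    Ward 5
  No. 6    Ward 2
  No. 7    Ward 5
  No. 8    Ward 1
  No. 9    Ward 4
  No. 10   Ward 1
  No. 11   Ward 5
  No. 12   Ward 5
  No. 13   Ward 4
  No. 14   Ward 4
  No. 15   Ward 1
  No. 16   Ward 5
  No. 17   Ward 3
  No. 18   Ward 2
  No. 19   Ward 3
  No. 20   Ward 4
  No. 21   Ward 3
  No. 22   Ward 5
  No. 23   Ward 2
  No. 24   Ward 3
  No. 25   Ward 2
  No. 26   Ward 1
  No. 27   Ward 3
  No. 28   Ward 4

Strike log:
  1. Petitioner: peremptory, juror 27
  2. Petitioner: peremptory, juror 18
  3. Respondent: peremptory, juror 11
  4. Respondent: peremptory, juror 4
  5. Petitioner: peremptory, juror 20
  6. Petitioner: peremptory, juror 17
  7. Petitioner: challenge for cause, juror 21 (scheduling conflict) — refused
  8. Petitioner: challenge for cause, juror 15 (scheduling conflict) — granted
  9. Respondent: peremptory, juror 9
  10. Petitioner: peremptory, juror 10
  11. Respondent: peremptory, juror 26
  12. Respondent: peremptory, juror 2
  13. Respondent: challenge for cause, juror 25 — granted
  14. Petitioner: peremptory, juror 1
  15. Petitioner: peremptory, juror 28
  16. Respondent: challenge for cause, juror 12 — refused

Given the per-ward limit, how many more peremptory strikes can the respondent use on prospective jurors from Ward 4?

1

Respondent peremptories so far: #11, #4, #9, #26, #2 — 5 of 7 used, 2 left overall.
Against Ward 4: #9 — 1 used; per-ward cap 2 leaves 1.
Binding limit: min(2, 1) = 1.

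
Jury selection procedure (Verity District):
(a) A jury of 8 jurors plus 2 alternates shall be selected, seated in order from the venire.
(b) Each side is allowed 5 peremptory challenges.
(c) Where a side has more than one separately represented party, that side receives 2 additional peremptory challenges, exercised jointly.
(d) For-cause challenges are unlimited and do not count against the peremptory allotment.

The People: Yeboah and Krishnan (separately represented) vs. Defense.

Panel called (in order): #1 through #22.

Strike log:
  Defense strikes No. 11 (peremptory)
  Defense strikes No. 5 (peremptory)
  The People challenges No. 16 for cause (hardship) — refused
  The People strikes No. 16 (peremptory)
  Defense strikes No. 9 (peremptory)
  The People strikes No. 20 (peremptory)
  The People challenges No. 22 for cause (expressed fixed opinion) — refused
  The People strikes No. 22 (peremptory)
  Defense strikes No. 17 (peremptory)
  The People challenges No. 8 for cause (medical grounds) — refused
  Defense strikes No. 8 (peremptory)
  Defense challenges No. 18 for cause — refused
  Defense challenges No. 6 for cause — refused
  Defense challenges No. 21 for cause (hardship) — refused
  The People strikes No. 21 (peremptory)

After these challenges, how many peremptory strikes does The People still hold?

3

The People allotment: 5 base + 2 multi-party = 7.
The People peremptories used: #16, #20, #22, #21 — 4 (for-cause on #16, #22, #8 don't count).
Remaining: 7 − 4 = 3.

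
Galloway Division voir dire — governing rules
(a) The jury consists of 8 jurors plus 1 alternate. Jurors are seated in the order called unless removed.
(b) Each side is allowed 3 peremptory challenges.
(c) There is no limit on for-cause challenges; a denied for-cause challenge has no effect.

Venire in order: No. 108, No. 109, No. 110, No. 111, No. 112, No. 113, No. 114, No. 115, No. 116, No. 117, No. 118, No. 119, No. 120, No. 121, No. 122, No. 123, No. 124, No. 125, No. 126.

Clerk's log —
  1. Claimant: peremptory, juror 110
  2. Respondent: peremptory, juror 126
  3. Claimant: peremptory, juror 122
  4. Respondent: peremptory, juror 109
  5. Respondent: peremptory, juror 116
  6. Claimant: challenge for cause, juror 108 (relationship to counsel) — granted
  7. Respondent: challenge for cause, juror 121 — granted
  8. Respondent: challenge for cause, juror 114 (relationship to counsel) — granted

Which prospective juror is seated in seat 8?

120

Removed: #108, #109, #110, #114, #116, #121, #122, #126.
Seating in order: seats 1–8 → #111, #112, #113, #115, #117, #118, #119, #120; alternates → #123.
So seat 8 is #120.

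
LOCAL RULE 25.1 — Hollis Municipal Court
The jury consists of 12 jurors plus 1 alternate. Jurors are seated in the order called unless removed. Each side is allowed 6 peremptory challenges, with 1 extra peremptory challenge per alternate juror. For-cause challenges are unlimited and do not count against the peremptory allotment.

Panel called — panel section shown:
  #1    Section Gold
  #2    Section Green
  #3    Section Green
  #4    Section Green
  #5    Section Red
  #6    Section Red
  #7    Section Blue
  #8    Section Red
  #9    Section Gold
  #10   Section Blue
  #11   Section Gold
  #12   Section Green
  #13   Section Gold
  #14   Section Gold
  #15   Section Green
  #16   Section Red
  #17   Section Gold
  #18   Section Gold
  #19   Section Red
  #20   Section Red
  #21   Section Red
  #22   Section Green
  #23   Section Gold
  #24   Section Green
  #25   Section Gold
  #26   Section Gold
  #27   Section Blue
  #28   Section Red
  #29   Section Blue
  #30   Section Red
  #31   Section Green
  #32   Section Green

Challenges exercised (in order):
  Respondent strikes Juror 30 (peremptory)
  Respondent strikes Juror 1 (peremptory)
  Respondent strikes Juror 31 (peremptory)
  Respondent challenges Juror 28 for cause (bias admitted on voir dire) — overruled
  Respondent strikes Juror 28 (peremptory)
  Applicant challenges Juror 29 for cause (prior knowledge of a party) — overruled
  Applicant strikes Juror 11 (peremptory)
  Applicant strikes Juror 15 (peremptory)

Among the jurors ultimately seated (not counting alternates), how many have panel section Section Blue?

2

Removed: #1, #11, #15, #28, #30, #31.
Seated jurors 1–12: #2, #3, #4, #5, #6, #7, #8, #9, #10, #12, #13, #14 (alternates #16 not counted).
Of those, in Section Blue: #7, #10 → 2.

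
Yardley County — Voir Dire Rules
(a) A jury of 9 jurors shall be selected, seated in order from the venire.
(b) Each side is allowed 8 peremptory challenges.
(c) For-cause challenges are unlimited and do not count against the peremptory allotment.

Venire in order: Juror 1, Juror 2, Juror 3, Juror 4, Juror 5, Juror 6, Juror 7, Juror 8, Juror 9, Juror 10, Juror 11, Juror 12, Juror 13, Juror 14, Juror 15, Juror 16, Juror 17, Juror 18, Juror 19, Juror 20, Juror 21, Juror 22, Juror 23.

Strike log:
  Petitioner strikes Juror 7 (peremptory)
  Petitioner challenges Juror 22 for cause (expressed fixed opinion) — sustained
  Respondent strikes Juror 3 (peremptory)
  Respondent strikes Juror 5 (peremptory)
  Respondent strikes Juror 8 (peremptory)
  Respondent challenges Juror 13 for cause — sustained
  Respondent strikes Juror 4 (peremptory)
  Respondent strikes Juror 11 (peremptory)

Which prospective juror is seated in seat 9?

16

Removed: #3, #4, #5, #7, #8, #11, #13, #22.
Filling seats in venire order through position 9: #1, #2, #6, #9, #10, #12, #14, #15, #16.
So seat 9 is #16.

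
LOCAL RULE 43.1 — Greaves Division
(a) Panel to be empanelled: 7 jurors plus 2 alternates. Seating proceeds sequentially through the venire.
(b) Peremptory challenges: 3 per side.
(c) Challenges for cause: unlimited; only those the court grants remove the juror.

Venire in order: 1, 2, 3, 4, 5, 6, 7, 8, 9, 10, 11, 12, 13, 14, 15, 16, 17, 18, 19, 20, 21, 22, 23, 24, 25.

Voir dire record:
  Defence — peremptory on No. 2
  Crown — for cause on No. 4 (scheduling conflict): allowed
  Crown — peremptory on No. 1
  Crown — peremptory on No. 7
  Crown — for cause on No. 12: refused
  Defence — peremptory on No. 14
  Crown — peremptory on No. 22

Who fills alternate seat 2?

13

Removed: #1, #2, #4, #7, #14, #22. (#12 stays — for-cause denied.)
Seating in order: seats 1–7 → #3, #5, #6, #8, #9, #10, #11; alternates → #12, #13.
So alternate 2 is #13.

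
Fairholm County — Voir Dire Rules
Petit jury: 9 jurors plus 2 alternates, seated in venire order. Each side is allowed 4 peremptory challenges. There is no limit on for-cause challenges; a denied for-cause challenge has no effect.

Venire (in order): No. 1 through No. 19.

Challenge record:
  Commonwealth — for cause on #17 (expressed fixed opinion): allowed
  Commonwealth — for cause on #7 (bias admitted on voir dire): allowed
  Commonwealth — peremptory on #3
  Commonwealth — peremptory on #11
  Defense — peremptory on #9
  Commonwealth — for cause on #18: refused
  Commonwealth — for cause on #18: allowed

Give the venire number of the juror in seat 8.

Removed: #3, #7, #9, #11, #17, #18.
Seating in order: seats 1–9 → #1, #2, #4, #5, #6, #8, #10, #12, #13; alternates → #14, #15.
So seat 8 is #12.

12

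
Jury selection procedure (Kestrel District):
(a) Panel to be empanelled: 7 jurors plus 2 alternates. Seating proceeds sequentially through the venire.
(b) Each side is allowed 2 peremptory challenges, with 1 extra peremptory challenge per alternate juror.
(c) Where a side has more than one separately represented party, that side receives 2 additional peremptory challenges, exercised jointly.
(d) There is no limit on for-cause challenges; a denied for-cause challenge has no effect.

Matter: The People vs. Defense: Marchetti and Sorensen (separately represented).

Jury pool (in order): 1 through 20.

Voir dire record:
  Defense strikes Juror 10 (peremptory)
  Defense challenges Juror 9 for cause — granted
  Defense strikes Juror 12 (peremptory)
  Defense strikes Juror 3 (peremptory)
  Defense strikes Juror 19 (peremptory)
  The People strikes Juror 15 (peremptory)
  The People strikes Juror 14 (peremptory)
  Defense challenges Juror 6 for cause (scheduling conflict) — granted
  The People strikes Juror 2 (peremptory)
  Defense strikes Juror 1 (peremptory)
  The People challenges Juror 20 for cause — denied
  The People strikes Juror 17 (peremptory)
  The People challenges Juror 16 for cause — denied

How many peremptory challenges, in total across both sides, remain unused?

The People allotment: 2 base + 1 × 2 alternates = 4. Defense allotment: 2 base + 1 × 2 alternates + 2 multi-party = 6.
The People peremptories used: #15, #14, #2, #17 — 4 (for-cause on #20, #16 don't count).
Defense peremptories used: #10, #12, #3, #19, #1 — 5 (for-cause on #9, #6 don't count).
Remaining: (4 − 4) + (6 − 5) = 1.

1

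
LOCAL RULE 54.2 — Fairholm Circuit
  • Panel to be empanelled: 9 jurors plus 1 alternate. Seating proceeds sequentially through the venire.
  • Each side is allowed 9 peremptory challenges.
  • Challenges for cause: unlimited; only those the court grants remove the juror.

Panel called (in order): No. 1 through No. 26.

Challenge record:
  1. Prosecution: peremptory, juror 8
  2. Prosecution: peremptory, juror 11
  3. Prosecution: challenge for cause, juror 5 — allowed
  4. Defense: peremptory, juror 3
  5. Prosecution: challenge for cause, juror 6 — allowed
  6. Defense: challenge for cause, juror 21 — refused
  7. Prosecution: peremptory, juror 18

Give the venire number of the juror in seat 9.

14

Removed: #3, #5, #6, #8, #11, #18. (#21 stays — for-cause denied.)
Filling seats in venire order through position 9: #1, #2, #4, #7, #9, #10, #12, #13, #14.
So seat 9 is #14.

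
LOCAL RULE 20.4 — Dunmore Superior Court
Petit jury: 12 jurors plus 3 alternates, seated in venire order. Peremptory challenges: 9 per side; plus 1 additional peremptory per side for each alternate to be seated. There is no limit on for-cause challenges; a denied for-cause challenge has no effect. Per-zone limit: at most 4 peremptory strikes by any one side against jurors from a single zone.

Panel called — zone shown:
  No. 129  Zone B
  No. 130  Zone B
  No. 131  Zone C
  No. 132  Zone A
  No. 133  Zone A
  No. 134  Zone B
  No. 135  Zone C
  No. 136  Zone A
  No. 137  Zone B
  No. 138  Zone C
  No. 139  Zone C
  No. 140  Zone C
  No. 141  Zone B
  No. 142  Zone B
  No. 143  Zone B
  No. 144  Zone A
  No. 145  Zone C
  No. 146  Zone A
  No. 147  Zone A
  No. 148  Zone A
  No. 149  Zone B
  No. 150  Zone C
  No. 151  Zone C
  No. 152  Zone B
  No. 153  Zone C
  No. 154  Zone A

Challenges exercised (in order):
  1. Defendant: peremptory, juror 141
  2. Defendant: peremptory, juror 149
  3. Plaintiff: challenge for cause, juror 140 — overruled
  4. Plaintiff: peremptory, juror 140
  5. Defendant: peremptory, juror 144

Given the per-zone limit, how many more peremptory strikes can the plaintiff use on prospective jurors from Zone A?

4

Plaintiff peremptories so far: #140 — 1 of 12 used, 11 left overall.
Against Zone A: none yet — per-zone cap 4 leaves 4.
Binding limit: min(11, 4) = 4.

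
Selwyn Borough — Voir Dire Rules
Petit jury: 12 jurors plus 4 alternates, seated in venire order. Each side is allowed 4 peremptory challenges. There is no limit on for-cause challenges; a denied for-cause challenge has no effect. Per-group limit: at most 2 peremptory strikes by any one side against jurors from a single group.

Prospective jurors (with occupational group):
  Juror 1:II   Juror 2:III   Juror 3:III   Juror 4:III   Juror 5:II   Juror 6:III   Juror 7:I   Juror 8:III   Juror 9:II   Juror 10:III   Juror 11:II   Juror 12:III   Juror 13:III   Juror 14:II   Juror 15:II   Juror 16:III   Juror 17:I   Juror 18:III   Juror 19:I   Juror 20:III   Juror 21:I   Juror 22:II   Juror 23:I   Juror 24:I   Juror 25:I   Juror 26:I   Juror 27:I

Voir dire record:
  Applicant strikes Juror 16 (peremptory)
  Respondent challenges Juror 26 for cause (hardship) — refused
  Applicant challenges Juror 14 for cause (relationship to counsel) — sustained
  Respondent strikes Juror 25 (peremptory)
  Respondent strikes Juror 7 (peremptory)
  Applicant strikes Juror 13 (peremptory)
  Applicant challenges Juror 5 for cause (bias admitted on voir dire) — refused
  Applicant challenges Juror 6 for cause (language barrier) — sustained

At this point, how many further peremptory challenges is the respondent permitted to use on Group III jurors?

Respondent peremptories so far: #25, #7 — 2 of 4 used, 2 left overall.
Against Group III: none yet — per-group cap 2 leaves 2.
Binding limit: min(2, 2) = 2.

2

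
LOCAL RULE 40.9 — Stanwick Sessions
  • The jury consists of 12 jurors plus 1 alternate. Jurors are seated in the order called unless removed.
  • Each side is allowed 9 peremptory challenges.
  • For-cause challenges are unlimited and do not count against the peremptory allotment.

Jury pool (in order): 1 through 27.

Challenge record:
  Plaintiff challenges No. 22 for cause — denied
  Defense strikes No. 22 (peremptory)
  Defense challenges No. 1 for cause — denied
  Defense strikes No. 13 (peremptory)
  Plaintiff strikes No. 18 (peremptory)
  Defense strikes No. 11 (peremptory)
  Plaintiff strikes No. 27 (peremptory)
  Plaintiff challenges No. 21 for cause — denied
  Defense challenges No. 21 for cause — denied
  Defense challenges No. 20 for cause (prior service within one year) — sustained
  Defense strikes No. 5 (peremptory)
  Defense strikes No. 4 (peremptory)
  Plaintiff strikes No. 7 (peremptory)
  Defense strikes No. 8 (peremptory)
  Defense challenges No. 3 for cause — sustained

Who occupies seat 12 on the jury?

21

Removed: #3, #4, #5, #7, #8, #11, #13, #18, #20, #22, #27. (#1, #21 stay — for-cause denied.)
Seating in order: seats 1–12 → #1, #2, #6, #9, #10, #12, #14, #15, #16, #17, #19, #21; alternates → #23.
So seat 12 is #21.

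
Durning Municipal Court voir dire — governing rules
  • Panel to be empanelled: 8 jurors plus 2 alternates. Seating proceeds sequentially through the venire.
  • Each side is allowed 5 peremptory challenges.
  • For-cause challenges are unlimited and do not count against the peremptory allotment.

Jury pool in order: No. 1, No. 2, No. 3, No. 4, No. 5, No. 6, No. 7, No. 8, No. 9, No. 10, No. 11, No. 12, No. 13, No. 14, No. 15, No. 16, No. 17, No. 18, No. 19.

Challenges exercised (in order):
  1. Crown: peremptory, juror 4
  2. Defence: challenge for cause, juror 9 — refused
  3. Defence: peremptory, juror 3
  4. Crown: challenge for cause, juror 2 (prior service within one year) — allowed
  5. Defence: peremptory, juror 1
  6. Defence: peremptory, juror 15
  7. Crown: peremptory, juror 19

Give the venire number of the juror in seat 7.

11

Removed: #1, #2, #3, #4, #15, #19. (#9 stays — for-cause denied.)
Seating in order: seats 1–8 → #5, #6, #7, #8, #9, #10, #11, #12; alternates → #13, #14.
So seat 7 is #11.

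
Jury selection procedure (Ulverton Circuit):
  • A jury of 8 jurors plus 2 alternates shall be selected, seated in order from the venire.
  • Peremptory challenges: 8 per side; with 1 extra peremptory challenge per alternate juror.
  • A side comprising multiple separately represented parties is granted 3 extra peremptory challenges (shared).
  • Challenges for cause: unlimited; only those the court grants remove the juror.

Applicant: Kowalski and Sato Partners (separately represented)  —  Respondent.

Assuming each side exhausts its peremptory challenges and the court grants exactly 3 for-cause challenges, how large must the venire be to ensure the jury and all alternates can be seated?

Seats to fill: 8 + 2 alternates = 10.
Peremptories — Applicant: 8 + 1×2 + 3 = 13; Respondent: 8 + 1×2 = 10; total 23.
For-cause removals: 3.
Minimum venire: 10 + 23 + 3 = 36.

36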